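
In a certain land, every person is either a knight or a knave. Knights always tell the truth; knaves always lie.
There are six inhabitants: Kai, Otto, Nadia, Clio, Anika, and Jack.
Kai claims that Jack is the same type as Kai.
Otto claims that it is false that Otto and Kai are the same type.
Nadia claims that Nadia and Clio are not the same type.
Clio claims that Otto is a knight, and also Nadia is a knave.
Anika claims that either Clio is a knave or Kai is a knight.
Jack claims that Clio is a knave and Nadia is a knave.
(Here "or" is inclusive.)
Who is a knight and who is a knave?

Kai is a knave, so "Jack is the same type as Kai" must be False — and it is.
Otto is a knave, and the claim "it is false that Otto and Kai are the same type" is indeed False.
As a knave, Nadia's statement "Nadia and Clio are not the same type" should be False; it is.
Since Clio is a knave, "Otto is a knight, and also Nadia is a knave" needs to be False, which holds.
Anika is a knight, and the claim "either Clio is a knave or Kai is a knight" is indeed true.
Jack is a knight, and the claim "Clio is a knave and Nadia is a knave" is indeed true.

Kai is a knave, Otto is a knave, Nadia is a knave, Clio is a knave, Anika is a knight, and Jack is a knight.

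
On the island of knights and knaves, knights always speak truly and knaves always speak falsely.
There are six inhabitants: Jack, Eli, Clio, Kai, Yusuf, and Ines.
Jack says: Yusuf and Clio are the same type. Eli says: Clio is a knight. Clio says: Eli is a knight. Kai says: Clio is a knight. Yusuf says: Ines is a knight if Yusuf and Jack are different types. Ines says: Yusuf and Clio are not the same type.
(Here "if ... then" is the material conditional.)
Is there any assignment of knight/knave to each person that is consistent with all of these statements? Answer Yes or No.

Yes

One consistent assignment: Jack=knight, Eli=knight, Clio=knight, Kai=knight, Yusuf=knight, Ines=knave.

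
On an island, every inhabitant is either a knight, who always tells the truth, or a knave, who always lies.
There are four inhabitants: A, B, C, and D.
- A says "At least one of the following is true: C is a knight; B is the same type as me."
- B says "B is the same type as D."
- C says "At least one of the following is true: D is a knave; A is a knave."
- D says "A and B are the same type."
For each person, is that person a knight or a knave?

A is a knight, B is a knight, C is a knave, and D is a knight.

A is a knight, and the claim "at least one of the following is true: C is a knight; B is the same type as me" is indeed True.
B is a knight, and the claim "B is the same type as D" is indeed True.
C is a knave; "at least one of the following is true: D is a knave; A is a knave" is False, as required.
Since D is a knight, "A and B are the same type" needs to be True, which holds.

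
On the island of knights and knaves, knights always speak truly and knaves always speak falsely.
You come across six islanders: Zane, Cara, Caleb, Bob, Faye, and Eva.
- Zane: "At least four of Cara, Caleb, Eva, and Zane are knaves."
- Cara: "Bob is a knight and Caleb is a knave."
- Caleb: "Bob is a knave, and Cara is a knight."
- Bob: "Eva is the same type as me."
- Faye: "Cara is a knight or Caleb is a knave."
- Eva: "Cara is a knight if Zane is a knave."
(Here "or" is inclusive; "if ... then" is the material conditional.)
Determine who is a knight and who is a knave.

Zane is a knave, Cara is a knight, Caleb is a knave, Bob is a knight, Faye is a knight, and Eva is a knight.

Zane is a knave, and the claim "at least four of Cara, Caleb, Eva, and Zane are knaves" is indeed false.
Cara is a knight, and the claim "Bob is a knight and Caleb is a knave" is indeed true.
Caleb (knave): "Bob is a knave, and Cara is a knight" — false. ✓
Bob (knight): "Eva is the same type as me" — true. ✓
Faye is a knight; "Cara is a knight or Caleb is a knave" is true, as required.
Eva is a knight, and the claim "Cara is a knight if Zane is a knave" is indeed true.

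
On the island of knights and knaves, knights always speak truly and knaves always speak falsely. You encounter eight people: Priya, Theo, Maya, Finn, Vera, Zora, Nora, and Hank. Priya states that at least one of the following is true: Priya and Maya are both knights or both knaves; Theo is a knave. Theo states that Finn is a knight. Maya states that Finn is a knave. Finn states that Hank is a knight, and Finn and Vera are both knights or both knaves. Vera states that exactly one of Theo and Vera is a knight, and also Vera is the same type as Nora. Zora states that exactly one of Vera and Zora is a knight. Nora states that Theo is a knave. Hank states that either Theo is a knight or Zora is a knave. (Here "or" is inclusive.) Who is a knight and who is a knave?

Priya is a knight, Theo is a knave, Maya is a knight, Finn is a knave, Vera is a knave, Zora is a knight, Nora is a knight, and Hank is a knave.

Priya is a knight, and the claim "at least one of the following is true: Priya and Maya are both knights or both knaves; Theo is a knave" is indeed True.
Theo is a knave, so "Finn is a knight" must be false — and it is.
Since Maya is a knight, "Finn is a knave" needs to be True, which holds.
As a knave, Finn's statement "Hank is a knight, and Finn and Vera are both knights or both knaves" should be false; it is.
Since Vera is a knave, "exactly one of Theo and Vera is a knight, and also Vera is the same type as Nora" needs to be false, which holds.
Zora (knight): "exactly one of Vera and Zora is a knight" — True. ✓
Since Nora is a knight, "Theo is a knave" needs to be True, which holds.
Hank is a knave, and the claim "either Theo is a knight or Zora is a knave" is indeed false.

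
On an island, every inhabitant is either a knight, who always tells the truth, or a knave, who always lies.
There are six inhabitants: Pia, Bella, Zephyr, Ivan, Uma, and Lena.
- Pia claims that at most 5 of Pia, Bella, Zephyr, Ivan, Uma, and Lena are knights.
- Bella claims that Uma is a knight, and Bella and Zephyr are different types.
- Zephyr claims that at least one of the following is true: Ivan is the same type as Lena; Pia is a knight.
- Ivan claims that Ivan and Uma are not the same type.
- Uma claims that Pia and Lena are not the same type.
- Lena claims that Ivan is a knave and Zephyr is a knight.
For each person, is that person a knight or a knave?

Pia is a knight, Bella is a knave, Zephyr is a knight, Ivan is a knave, Uma is a knave, and Lena is a knight.

Pia is a knight, so "at most 5 of Pia, Bella, Zephyr, Ivan, Uma, and Lena are knights" must be true — and it is.
Bella is a knave; "Uma is a knight, and Bella and Zephyr are different types" is False, as required.
Zephyr is a knight, and the claim "at least one of the following is true: Ivan is the same type as Lena; Pia is a knight" is indeed true.
Since Ivan is a knave, "Ivan and Uma are not the same type" needs to be False, which holds.
Uma is a knave, and the claim "Pia and Lena are not the same type" is indeed False.
Lena (knight): "Ivan is a knave and Zephyr is a knight" — true. ✓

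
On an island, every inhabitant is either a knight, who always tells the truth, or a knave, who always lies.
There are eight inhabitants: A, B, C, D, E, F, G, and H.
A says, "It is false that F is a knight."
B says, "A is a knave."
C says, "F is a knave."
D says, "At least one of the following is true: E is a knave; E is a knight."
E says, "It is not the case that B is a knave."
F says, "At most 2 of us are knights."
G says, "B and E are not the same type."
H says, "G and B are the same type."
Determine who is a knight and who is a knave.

Knights: A, C, D, and H. Knaves: B, E, F, and G.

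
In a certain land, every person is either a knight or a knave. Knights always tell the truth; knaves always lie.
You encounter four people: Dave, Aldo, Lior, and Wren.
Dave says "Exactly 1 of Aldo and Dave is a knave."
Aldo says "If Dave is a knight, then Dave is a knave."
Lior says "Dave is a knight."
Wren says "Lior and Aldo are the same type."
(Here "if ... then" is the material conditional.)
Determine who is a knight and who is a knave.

Dave is a knight; "exactly 1 of Aldo and Dave is a knave" is true, as required.
Aldo is a knave; "if Dave is a knight, then Dave is a knave" is False, as required.
Lior is a knight, so "Dave is a knight" must be true — and it is.
Wren is a knave, so "Lior and Aldo are the same type" must be False — and it is.

Dave is a knight, Aldo is a knave, Lior is a knight, and Wren is a knave.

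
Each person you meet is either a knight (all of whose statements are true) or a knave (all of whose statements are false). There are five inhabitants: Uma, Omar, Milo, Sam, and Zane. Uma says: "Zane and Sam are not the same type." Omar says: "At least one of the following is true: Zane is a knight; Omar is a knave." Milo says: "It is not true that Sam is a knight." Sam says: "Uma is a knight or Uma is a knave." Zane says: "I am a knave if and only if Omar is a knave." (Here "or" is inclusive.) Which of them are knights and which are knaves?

Uma is a knave, Omar is a knight, Milo is a knave, Sam is a knight, and Zane is a knight.

Uma is a knave, and the claim "Zane and Sam are not the same type" is indeed false.
Omar (knight): "at least one of the following is true: Zane is a knight; Omar is a knave" — True. ✓
Milo is a knave, and the claim "it is not true that Sam is a knight" is indeed false.
Sam is a knight, so "Uma is a knight or Uma is a knave" must be True — and it is.
As a knight, Zane's statement "I am a knave if and only if Omar is a knave" should be True; it is.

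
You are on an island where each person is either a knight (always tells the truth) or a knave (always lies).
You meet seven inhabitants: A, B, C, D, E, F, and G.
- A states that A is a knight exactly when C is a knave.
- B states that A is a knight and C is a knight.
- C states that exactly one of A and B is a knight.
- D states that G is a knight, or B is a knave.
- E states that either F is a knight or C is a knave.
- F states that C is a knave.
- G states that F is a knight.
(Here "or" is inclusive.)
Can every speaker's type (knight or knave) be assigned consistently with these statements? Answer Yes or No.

Yes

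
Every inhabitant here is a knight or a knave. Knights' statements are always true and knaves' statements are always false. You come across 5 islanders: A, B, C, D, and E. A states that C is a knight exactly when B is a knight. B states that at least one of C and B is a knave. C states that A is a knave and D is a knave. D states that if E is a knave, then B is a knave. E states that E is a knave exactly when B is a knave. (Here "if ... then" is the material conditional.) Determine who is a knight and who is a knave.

Knights: B, D, and E. Knaves: A and C.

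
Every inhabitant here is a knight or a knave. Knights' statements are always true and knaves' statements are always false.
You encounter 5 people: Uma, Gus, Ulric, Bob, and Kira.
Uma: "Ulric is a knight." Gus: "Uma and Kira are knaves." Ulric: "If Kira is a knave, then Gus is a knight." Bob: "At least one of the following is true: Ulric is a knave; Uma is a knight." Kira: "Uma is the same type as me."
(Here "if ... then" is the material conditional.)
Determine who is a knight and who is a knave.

Uma is a knight, Gus is a knave, Ulric is a knight, Bob is a knight, and Kira is a knight.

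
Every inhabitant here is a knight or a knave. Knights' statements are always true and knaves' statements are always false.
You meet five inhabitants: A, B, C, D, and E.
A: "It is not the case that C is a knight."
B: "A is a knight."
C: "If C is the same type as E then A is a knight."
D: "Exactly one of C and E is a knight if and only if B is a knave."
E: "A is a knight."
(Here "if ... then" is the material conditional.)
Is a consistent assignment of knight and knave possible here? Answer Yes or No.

Yes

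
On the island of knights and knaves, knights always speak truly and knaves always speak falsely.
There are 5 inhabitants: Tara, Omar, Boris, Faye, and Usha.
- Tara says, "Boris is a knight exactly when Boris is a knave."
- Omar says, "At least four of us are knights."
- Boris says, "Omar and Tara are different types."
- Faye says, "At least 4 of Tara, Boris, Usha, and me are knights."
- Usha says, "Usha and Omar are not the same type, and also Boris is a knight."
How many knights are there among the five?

The unique consistent assignment is Tara=knave, Omar=knave, Boris=knave, Faye=knave, Usha=knave.
That has 0 knights.

0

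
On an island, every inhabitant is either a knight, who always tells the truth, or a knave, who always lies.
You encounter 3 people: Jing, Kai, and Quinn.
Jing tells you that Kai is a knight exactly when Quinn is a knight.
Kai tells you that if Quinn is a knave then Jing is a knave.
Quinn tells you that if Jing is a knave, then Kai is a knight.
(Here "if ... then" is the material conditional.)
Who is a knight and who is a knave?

Jing is a knight, Kai is a knight, and Quinn is a knight.

Suppose Jing is a knave. Then Jing's statement "Kai is a knight exactly when Quinn is a knight" would have to be false. Checking the 4 ways to assign the others, none is consistent with every speaker.
(For instance, with Kai=knight, Quinn=knight, Jing's claim "Kai is a knight exactly when Quinn is a knight" comes out true where it would need to be false.)
So Jing must be a knight, making "Kai is a knight exactly when Quinn is a knight" true. Taking Jing=knight, Kai=knight, Quinn=knight, each remaining statement checks out:
  Kai (knight): "if Quinn is a knave then Jing is a knave" — true. ✓
  Quinn (knight): "if Jing is a knave, then Kai is a knight" — true. ✓
This is the unique consistent assignment.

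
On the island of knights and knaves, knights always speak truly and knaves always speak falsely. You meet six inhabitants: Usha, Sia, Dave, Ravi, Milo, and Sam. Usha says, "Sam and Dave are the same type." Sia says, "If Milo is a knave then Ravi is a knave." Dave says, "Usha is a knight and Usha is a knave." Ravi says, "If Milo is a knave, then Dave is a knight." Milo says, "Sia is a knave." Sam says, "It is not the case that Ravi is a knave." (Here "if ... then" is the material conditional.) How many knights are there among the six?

2

The unique consistent assignment is Usha=knight, Sia=knight, Dave=knave, Ravi=knave, Milo=knave, Sam=knave.
That has 2 knights.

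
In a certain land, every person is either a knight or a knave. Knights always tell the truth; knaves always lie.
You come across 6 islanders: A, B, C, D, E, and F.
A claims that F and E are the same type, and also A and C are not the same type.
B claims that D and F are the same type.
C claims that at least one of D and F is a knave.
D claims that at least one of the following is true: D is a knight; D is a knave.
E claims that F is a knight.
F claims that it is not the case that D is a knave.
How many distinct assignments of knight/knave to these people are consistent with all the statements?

2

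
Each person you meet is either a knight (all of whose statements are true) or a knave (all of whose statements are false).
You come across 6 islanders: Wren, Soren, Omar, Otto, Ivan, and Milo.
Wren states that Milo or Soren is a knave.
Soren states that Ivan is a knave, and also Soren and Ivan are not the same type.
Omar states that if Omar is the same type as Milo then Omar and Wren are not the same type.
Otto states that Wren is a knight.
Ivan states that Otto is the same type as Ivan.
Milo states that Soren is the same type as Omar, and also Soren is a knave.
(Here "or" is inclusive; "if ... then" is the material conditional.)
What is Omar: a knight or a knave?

Omar is a knight.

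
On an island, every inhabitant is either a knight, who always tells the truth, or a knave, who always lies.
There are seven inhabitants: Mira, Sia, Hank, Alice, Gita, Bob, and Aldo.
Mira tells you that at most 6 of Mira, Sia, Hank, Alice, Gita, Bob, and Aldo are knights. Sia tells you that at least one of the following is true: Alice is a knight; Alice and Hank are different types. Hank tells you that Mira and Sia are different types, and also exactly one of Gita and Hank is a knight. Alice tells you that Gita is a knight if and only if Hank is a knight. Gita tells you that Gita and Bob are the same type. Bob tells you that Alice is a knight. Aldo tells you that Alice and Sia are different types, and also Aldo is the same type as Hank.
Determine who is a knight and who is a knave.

Mira is a knight, Sia is a knight, Hank is a knave, Alice is a knight, Gita is a knave, Bob is a knight, and Aldo is a knave.

As a knight, Mira's statement "at most 6 of Mira, Sia, Hank, Alice, Gita, Bob, and Aldo are knights" should be True; it is.
As a knight, Sia's statement "at least one of the following is true: Alice is a knight; Alice and Hank are different types" should be True; it is.
Since Hank is a knave, "Mira and Sia are different types, and also exactly one of Gita and Hank is a knight" needs to be False, which holds.
As a knight, Alice's statement "Gita is a knight if and only if Hank is a knight" should be True; it is.
Gita (knave): "Gita and Bob are the same type" — False. ✓
Since Bob is a knight, "Alice is a knight" needs to be True, which holds.
Aldo is a knave, so "Alice and Sia are different types, and also Aldo is the same type as Hank" must be False — and it is.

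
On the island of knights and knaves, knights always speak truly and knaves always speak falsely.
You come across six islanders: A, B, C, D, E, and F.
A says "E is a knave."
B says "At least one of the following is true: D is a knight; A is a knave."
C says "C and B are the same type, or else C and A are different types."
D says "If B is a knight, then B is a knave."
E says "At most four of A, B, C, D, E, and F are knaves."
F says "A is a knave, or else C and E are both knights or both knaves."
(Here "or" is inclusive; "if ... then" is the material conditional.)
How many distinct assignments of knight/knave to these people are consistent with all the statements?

2

Consistent assignments:
  A=knave, B=knight, C=knight, D=knave, E=knight, F=knight
  A=knave, B=knight, C=knave, D=knave, E=knight, F=knight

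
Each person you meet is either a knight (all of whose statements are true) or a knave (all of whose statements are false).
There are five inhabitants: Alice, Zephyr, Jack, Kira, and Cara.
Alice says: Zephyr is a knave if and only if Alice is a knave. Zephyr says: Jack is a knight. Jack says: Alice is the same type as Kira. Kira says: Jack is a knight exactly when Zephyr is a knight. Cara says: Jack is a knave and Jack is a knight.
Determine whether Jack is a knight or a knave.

Jack is a knight.

Consistent assignments: {Alice=knight, Zephyr=knight, Jack=knight, Kira=knight, Cara=knave}
In every consistent assignment, Jack is a knight.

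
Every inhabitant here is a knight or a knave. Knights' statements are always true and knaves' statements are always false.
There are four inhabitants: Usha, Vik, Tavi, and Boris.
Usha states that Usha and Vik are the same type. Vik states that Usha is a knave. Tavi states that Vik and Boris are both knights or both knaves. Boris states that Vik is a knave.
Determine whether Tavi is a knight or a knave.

Tavi is a knave.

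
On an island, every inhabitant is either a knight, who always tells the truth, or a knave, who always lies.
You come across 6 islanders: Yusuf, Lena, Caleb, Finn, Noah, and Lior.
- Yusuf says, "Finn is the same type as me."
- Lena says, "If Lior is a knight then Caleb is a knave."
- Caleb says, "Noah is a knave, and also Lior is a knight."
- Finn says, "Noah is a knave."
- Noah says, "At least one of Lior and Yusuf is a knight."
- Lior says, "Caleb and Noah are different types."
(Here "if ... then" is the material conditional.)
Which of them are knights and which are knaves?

Yusuf (knave): "Finn is the same type as me" — false. ✓
Lena is a knight; "if Lior is a knight then Caleb is a knave" is True, as required.
Caleb is a knave, so "Noah is a knave, and also Lior is a knight" must be false — and it is.
Since Finn is a knight, "Noah is a knave" needs to be True, which holds.
Noah is a knave; "at least one of Lior and Yusuf is a knight" is false, as required.
Lior is a knave, so "Caleb and Noah are different types" must be false — and it is.

Knights: Lena and Finn. Knaves: Yusuf, Caleb, Noah, and Lior.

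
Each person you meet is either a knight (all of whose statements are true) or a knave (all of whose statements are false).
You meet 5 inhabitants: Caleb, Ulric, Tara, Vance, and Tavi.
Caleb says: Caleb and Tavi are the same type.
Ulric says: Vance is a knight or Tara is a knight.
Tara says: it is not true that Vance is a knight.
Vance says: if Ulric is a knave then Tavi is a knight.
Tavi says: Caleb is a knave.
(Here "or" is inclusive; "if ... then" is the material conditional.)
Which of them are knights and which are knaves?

Suppose Caleb is a knight. Then Caleb's statement "Caleb and Tavi are the same type" would have to be true. Checking the 16 ways to assign the others, none is consistent with every speaker.
(For instance, with Ulric=knight, Tara=knave, Vance=knight, Tavi=knight, Tavi's claim "Caleb is a knave" comes out false where it would need to be true.)
So Caleb must be a knave, making "Caleb and Tavi are the same type" false. Taking Caleb=knave, Ulric=knight, Tara=knave, Vance=knight, Tavi=knight, each remaining statement checks out:
  Ulric (knight): "Vance is a knight or Tara is a knight" — true. ✓
  Tara (knave): "it is not true that Vance is a knight" — false. ✓
  Vance (knight): "if Ulric is a knave then Tavi is a knight" — true. ✓
  Tavi (knight): "Caleb is a knave" — true. ✓
This is the unique consistent assignment.

Caleb is a knave, Ulric is a knight, Tara is a knave, Vance is a knight, and Tavi is a knight.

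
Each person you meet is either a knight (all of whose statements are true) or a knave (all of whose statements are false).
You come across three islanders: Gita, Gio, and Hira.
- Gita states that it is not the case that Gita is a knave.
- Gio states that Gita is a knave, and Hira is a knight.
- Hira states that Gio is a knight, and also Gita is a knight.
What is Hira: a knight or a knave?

Consistent assignments: {Gita=knight, Gio=knave, Hira=knave}; {Gita=knave, Gio=knave, Hira=knave}
In every consistent assignment, Hira is a knave.

Hira is a knave.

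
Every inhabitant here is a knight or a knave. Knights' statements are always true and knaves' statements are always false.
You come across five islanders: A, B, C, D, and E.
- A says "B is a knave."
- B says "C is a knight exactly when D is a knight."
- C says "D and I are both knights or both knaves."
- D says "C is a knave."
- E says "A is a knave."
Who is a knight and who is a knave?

A is a knight, B is a knave, C is a knave, D is a knight, and E is a knave.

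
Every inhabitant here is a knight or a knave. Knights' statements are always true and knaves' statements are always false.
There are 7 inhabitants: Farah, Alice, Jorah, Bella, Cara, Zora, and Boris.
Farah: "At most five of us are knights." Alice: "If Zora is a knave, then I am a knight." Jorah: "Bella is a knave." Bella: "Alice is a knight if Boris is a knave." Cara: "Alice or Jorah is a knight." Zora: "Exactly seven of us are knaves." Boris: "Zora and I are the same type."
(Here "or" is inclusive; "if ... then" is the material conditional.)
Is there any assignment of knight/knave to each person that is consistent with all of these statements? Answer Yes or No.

No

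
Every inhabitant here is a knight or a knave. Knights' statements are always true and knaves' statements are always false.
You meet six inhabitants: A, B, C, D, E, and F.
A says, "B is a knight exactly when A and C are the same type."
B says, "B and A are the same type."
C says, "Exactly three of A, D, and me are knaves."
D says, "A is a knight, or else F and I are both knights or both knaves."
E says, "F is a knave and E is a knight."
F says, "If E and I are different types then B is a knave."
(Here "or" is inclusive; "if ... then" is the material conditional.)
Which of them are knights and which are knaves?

Since A is a knight, "B is a knight exactly when A and C are the same type" needs to be True, which holds.
B is a knave; "B and A are the same type" is False, as required.
Since C is a knave, "exactly three of A, D, and me are knaves" needs to be False, which holds.
D is a knight; "A is a knight, or else F and I are both knights or both knaves" is True, as required.
E is a knave; "F is a knave and E is a knight" is False, as required.
F is a knight, so "if E and I are different types then B is a knave" must be True — and it is.

A is a knight, B is a knave, C is a knave, D is a knight, E is a knave, and F is a knight.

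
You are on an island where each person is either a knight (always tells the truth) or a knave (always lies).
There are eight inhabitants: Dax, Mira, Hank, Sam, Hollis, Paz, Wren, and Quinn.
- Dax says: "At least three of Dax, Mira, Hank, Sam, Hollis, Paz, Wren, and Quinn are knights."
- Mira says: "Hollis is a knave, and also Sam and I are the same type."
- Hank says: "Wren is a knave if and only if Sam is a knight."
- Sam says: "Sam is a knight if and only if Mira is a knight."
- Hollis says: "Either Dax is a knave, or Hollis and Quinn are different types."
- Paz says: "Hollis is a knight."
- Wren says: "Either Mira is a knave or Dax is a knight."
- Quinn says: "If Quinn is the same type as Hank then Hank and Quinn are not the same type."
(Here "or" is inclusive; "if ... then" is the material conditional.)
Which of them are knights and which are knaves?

Dax is a knight, Mira is a knight, Hank is a knave, Sam is a knight, Hollis is a knave, Paz is a knave, Wren is a knight, and Quinn is a knave.

Dax (knight): "at least three of Dax, Mira, Hank, Sam, Hollis, Paz, Wren, and Quinn are knights" — true. ✓
Mira is a knight, so "Hollis is a knave, and also Sam and I are the same type" must be true — and it is.
Hank is a knave; "Wren is a knave if and only if Sam is a knight" is False, as required.
Since Sam is a knight, "Sam is a knight if and only if Mira is a knight" needs to be true, which holds.
Hollis is a knave; "either Dax is a knave, or Hollis and Quinn are different types" is False, as required.
Paz is a knave, so "Hollis is a knight" must be False — and it is.
Wren (knight): "either Mira is a knave or Dax is a knight" — true. ✓
As a knave, Quinn's statement "if Quinn is the same type as Hank then Hank and Quinn are not the same type" should be False; it is.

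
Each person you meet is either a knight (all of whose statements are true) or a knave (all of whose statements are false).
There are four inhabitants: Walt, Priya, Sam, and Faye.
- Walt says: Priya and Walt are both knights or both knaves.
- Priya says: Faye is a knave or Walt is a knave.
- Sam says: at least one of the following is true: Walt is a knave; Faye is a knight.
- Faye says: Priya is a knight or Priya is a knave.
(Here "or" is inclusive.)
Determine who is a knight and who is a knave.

Walt is a knave, so "Priya and Walt are both knights or both knaves" must be False — and it is.
Priya is a knight, and the claim "Faye is a knave or Walt is a knave" is indeed True.
As a knight, Sam's statement "at least one of the following is true: Walt is a knave; Faye is a knight" should be True; it is.
Since Faye is a knight, "Priya is a knight or Priya is a knave" needs to be True, which holds.

Knights: Priya, Sam, and Faye. Knaves: Walt.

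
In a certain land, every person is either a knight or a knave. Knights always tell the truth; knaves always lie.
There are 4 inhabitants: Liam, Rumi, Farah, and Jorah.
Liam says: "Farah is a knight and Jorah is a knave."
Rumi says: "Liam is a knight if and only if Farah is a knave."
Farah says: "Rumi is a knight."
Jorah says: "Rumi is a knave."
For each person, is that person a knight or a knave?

Liam is a knave, Rumi is a knave, Farah is a knave, and Jorah is a knight.

Suppose Liam is a knight. Then Liam's statement "Farah is a knight and Jorah is a knave" would have to be true. Checking the 8 ways to assign the others, none is consistent with every speaker.
(For instance, with Rumi=knave, Farah=knave, Jorah=knight, Liam's claim "Farah is a knight and Jorah is a knave" comes out false where it would need to be true.)
So Liam must be a knave, making "Farah is a knight and Jorah is a knave" false. Taking Liam=knave, Rumi=knave, Farah=knave, Jorah=knight, each remaining statement checks out:
  Rumi (knave): "Liam is a knight if and only if Farah is a knave" — false. ✓
  Farah (knave): "Rumi is a knight" — false. ✓
  Jorah (knight): "Rumi is a knave" — true. ✓
This is the unique consistent assignment.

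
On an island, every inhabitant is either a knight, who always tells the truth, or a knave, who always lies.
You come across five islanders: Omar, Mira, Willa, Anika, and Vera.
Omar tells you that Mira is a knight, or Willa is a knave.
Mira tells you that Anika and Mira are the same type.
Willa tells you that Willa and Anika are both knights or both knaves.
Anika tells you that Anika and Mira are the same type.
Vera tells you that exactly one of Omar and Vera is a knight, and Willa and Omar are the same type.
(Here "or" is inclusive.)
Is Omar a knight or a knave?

Omar is a knight.

Consistent assignments: {Omar=knight, Mira=knight, Willa=knave, Anika=knight, Vera=knave}
In every consistent assignment, Omar is a knight.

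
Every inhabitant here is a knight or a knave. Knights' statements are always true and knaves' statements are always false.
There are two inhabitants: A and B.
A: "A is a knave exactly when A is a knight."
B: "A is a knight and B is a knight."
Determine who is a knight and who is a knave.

Since A is a knave, "A is a knave exactly when A is a knight" needs to be False, which holds.
B is a knave; "A is a knight and B is a knight" is False, as required.

Knights: none. Knaves: A and B.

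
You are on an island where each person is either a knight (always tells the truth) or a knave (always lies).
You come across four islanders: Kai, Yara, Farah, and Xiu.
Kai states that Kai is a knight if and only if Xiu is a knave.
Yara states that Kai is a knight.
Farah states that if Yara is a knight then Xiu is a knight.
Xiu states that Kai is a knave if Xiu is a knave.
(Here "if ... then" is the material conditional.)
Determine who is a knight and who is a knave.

Kai (knight): "Kai is a knight if and only if Xiu is a knave" — true. ✓
Yara is a knight; "Kai is a knight" is true, as required.
Farah (knave): "if Yara is a knight then Xiu is a knight" — false. ✓
Xiu is a knave; "Kai is a knave if Xiu is a knave" is false, as required.

Kai is a knight, Yara is a knight, Farah is a knave, and Xiu is a knave.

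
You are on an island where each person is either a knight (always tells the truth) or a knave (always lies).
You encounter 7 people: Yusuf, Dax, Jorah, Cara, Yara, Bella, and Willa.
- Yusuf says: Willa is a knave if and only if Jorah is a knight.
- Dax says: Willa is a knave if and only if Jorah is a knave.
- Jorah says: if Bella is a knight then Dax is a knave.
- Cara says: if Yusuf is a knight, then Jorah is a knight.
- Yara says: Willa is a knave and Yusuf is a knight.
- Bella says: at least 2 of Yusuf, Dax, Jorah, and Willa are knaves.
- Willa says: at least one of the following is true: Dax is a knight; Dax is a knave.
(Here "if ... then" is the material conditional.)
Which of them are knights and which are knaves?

Yusuf (knave): "Willa is a knave if and only if Jorah is a knight" — false. ✓
As a knight, Dax's statement "Willa is a knave if and only if Jorah is a knave" should be true; it is.
Jorah is a knight, and the claim "if Bella is a knight then Dax is a knave" is indeed true.
Cara is a knight; "if Yusuf is a knight, then Jorah is a knight" is true, as required.
Since Yara is a knave, "Willa is a knave and Yusuf is a knight" needs to be false, which holds.
As a knave, Bella's statement "at least 2 of Yusuf, Dax, Jorah, and Willa are knaves" should be false; it is.
Willa is a knight, and the claim "at least one of the following is true: Dax is a knight; Dax is a knave" is indeed true.

Yusuf is a knave, Dax is a knight, Jorah is a knight, Cara is a knight, Yara is a knave, Bella is a knave, and Willa is a knight.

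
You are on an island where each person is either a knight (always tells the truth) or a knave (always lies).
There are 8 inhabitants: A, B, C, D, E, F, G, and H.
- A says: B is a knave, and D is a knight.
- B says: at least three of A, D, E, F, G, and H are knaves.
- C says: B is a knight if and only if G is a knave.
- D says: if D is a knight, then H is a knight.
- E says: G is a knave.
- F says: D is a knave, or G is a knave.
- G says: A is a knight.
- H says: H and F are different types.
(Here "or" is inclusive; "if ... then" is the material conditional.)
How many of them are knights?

5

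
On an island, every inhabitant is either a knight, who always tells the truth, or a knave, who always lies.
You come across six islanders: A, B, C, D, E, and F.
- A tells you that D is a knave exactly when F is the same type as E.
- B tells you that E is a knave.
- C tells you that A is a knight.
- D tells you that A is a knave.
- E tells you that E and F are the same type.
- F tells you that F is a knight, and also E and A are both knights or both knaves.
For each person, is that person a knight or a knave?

Since A is a knight, "D is a knave exactly when F is the same type as E" needs to be True, which holds.
B is a knave, so "E is a knave" must be False — and it is.
C is a knight; "A is a knight" is True, as required.
D is a knave, and the claim "A is a knave" is indeed False.
E is a knight; "E and F are the same type" is True, as required.
F is a knight; "F is a knight, and also E and A are both knights or both knaves" is True, as required.

A is a knight, B is a knave, C is a knight, D is a knave, E is a knight, and F is a knight.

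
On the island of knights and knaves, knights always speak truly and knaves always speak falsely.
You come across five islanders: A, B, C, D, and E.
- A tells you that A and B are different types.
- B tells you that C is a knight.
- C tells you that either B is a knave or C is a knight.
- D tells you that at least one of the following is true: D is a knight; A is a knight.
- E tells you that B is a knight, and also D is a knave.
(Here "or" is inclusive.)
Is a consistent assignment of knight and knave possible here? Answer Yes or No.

No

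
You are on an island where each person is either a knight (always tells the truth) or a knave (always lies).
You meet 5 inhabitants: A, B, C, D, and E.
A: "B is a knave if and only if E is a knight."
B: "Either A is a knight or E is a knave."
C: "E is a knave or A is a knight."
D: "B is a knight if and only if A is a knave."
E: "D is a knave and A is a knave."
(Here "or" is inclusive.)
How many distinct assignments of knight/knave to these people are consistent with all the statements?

1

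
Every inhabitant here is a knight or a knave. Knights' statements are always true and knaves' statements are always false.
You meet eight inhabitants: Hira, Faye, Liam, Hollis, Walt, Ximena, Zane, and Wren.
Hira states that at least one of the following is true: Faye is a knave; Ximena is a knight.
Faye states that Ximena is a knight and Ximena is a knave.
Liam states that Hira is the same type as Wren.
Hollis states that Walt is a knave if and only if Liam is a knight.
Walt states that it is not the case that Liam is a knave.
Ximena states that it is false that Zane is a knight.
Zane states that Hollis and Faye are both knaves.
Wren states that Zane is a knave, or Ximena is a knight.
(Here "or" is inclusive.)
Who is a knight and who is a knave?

Hira is a knight, and the claim "at least one of the following is true: Faye is a knave; Ximena is a knight" is indeed True.
Faye (knave): "Ximena is a knight and Ximena is a knave" — False. ✓
Liam is a knave; "Hira is the same type as Wren" is False, as required.
Hollis is a knave; "Walt is a knave if and only if Liam is a knight" is False, as required.
Walt is a knave, so "it is not the case that Liam is a knave" must be False — and it is.
Since Ximena is a knave, "it is false that Zane is a knight" needs to be False, which holds.
As a knight, Zane's statement "Hollis and Faye are both knaves" should be True; it is.
Wren (knave): "Zane is a knave, or Ximena is a knight" — False. ✓

Hira is a knight, Faye is a knave, Liam is a knave, Hollis is a knave, Walt is a knave, Ximena is a knave, Zane is a knight, and Wren is a knave.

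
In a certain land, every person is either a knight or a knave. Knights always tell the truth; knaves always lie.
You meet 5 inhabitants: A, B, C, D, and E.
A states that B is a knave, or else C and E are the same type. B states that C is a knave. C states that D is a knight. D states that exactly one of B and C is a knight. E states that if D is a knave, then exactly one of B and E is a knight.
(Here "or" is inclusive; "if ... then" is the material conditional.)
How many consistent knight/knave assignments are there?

1

Consistent assignments:
  A=knight, B=knave, C=knight, D=knight, E=knight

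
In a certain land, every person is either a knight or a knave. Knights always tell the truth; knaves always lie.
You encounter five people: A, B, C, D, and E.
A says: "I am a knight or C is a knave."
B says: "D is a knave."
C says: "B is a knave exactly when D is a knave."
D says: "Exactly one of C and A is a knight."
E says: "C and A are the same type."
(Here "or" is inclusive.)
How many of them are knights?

2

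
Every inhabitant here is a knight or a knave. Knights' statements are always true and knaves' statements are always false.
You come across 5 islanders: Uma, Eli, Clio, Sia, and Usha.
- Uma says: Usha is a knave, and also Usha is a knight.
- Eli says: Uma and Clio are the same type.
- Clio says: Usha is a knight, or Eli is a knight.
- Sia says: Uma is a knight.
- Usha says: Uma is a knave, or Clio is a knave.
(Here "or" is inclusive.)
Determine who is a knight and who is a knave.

Uma is a knave, Eli is a knave, Clio is a knight, Sia is a knave, and Usha is a knight.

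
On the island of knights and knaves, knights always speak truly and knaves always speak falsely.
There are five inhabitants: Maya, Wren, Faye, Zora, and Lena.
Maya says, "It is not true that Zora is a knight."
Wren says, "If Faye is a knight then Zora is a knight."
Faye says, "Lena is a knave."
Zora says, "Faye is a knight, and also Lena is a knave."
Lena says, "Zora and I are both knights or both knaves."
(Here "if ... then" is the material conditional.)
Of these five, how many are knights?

3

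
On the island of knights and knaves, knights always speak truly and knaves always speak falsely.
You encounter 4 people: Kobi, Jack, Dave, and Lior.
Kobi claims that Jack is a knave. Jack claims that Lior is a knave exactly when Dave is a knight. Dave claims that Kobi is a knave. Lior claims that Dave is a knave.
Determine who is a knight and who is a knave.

Kobi is a knave, Jack is a knight, Dave is a knight, and Lior is a knave.

Suppose Kobi is a knight. Then Kobi's statement "Jack is a knave" would have to be true. Checking the 8 ways to assign the others, none is consistent with every speaker.
(For instance, with Jack=knight, Dave=knight, Lior=knave, Kobi's claim "Jack is a knave" comes out false where it would need to be true.)
So Kobi must be a knave, making "Jack is a knave" false. Taking Kobi=knave, Jack=knight, Dave=knight, Lior=knave, each remaining statement checks out:
  Jack (knight): "Lior is a knave exactly when Dave is a knight" — true. ✓
  Dave (knight): "Kobi is a knave" — true. ✓
  Lior (knave): "Dave is a knave" — false. ✓
This is the unique consistent assignment.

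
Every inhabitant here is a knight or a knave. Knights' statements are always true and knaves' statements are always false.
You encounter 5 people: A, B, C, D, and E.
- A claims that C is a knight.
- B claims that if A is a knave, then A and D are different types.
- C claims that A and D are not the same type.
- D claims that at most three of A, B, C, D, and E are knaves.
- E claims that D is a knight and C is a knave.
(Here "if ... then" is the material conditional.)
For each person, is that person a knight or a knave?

A is a knave, B is a knave, C is a knave, D is a knave, and E is a knave.

Since A is a knave, "C is a knight" needs to be false, which holds.
B is a knave, and the claim "if A is a knave, then A and D are different types" is indeed false.
C (knave): "A and D are not the same type" — false. ✓
D (knave): "at most three of A, B, C, D, and E are knaves" — false. ✓
E is a knave, and the claim "D is a knight and C is a knave" is indeed false.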